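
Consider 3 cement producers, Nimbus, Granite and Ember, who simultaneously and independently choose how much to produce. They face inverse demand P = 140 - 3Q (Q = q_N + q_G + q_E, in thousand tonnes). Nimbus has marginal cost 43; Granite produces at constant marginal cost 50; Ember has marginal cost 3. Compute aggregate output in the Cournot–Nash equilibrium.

Nimbus's profit: π_N = (140 - 3Q)q_N - (43q_N). Setting ∂π_N/∂q_N = 0: 97 - 6q_N - 3(q_G + q_E) = 0.
Granite's profit: π_G = (140 - 3Q)q_G - (50q_G). Setting ∂π_G/∂q_G = 0: 90 - 6q_G - 3(q_N + q_E) = 0.
Ember's profit: π_E = (140 - 3Q)q_E - (3q_E). Setting ∂π_E/∂q_E = 0: 137 - 6q_E - 3(q_N + q_G) = 0.
Adding the 3 conditions: 324 − 6Q − 6Q = 0, i.e. Q = 27.
Back-substituting: q_N = (97 − 81)/3 = 16/3, q_G = (90 − 81)/3 = 3, q_E = (137 − 81)/3 = 56/3.
Total output Q = 16/3 + 3 + 56/3 = 27.

27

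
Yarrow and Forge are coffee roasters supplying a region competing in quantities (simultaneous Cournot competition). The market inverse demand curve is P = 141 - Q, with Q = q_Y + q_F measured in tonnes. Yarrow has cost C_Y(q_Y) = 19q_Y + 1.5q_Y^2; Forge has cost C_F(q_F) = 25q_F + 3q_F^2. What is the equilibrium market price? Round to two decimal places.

107.21

Yarrow's profit: π_Y = (141 - Q)q_Y - (19q_Y + (3/2)q_Y²). Setting ∂π_Y/∂q_Y = 0: 122 - 5q_Y - (q_F) = 0.
Forge's first-order condition: 116 - 8q_F - (q_Y) = 0.
Best responses: q_Y = (122 - q_F)/5, q_F = (116 - q_Y)/8.
Solving the pair: q_Y = 860/39, q_F = 458/39.
Total output Q = 1318/39, so price P = 141 - 1318/39 = 107.2051.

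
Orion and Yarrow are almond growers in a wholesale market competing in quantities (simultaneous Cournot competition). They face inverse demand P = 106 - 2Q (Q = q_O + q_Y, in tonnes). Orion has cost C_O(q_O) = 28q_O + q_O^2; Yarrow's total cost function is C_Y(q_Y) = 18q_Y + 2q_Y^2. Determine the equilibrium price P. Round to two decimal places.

68.73

Orion's profit: π_O = (106 - 2Q)q_O - (28q_O + q_O²). Setting ∂π_O/∂q_O = 0: 78 - 6q_O - 2(q_Y) = 0.
Yarrow's first-order condition: 88 - 8q_Y - 2(q_O) = 0.
Rearranging gives the reaction functions q_O = (78 - 2q_Y)/6 and q_Y = (88 - 2q_O)/8.
Substituting one into the other gives q_O = 112/11 and q_Y = 93/11.
Total output Q = 205/11, so price P = 106 - 2·(205/11) = 756/11.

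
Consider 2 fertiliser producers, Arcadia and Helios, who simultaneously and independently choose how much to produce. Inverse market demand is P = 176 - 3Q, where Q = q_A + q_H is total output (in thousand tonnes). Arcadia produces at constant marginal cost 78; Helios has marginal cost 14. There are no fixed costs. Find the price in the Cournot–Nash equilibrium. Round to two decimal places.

89.33

Arcadia's profit: π_A = (176 - 3Q)q_A - (78q_A). Setting ∂π_A/∂q_A = 0: 98 - 6q_A - 3(q_H) = 0.
Helios's first-order condition: 162 - 6q_H - 3(q_A) = 0.
Rearranging gives the reaction functions q_A = (98 - 3q_H)/6 and q_H = (162 - 3q_A)/6.
Substituting one into the other gives q_A = 34/9 and q_H = 226/9.
Total output Q = 260/9, so price P = 176 - 3·(260/9) = 268/3.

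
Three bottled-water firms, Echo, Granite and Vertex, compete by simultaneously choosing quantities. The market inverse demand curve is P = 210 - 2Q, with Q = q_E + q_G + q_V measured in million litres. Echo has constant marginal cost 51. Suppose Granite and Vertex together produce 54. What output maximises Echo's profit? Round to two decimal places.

With rivals' combined output fixed at 54, Echo's profit is π_E = (210 - 2·54 - 2q_E)q_E - (51q_E) = (102 - 2q_E)q_E - (51q_E).
∂π_E/∂q_E = 51 - 4q_E = 0, so q_E = 51/4.

12.75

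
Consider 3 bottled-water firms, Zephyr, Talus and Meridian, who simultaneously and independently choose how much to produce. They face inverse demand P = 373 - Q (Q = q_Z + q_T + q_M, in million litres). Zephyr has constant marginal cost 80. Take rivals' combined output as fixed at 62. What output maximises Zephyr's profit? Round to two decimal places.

With rivals' combined output fixed at 62, Zephyr's profit is π_Z = (373 - 62 - q_Z)q_Z - (80q_Z) = (311 - q_Z)q_Z - (80q_Z).
∂π_Z/∂q_Z = 231 - 2q_Z = 0, so q_Z = 231/2.

115.50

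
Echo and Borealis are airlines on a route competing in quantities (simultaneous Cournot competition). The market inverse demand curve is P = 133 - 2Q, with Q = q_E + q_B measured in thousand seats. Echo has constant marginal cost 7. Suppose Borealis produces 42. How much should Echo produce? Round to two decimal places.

10.50

With the rival's output fixed at 42, Echo's profit is π_E = (133 - 2·42 - 2q_E)q_E - (7q_E) = (49 - 2q_E)q_E - (7q_E).
∂π_E/∂q_E = 42 - 4q_E = 0, so q_E = 21/2.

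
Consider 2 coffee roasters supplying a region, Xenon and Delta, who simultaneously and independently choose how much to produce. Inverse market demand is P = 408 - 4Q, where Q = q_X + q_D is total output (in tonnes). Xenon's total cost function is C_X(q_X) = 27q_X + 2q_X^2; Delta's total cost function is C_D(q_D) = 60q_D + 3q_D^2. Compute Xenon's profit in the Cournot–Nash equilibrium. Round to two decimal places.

4035.50

Xenon's profit: π_X = (408 - 4Q)q_X - (27q_X + 2q_X²). Setting ∂π_X/∂q_X = 0: 381 - 12q_X - 4(q_D) = 0.
Delta's first-order condition: 348 - 14q_D - 4(q_X) = 0.
Rearranging gives the reaction functions q_X = (381 - 4q_D)/12 and q_D = (348 - 4q_X)/14.
Substituting one into the other gives q_X = 1971/76 and q_D = 663/38.
Price P = 408 - 4·43.3816 = 234.4737.
Xenon's profit: 234.4737·(1971/76) - 27·(1971/76) - 2(1971/76)² = 4035.4997.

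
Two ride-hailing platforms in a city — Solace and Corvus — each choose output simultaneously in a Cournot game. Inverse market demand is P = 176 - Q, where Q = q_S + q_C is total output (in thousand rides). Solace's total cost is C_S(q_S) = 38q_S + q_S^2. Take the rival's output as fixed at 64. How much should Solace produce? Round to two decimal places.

18.50

With the rival's output fixed at 64, Solace's profit is π_S = (176 - 64 - q_S)q_S - (38q_S + q_S²) = (112 - q_S)q_S - (38q_S + q_S²).
∂π_S/∂q_S = 74 - 4q_S = 0, so q_S = 37/2.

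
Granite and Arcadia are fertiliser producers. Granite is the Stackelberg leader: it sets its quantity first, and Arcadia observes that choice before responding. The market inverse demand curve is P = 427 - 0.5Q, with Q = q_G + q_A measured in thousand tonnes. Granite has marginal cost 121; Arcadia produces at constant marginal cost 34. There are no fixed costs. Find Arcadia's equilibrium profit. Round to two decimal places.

40186.13

The follower Arcadia best-responds to any q_G: π_A = (427 - 0.5Q)q_A - 34q_A.
∂π_A/∂q_A = 393 - (1/2)q_G - q_A = 0 gives the reaction function q_A = (393 - (1/2)q_G).
Granite substitutes q_A(q_G) into its own profit: π_G = q_G(427 - (1/2)q_G - (393 - (1/2)q_G)/2) - 121q_G = (461/2 - (1/4)q_G)q_G - 121q_G.
Maximising: ∂π_G/∂q_G = 219/2 - (1/2)q_G = 0, giving q_G = 219.
Then q_A = (393 - (1/2)·219) = 567/2.
Price P = 427 - (1/2)·(1005/2) = 703/4.
Arcadia's profit: (703/4 - 34)·(567/2) = 40186.1250.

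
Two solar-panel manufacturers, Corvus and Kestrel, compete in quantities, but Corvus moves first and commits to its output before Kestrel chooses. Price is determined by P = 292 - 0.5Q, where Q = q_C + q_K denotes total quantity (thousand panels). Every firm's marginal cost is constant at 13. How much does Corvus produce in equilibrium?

279

The follower Kestrel best-responds to any q_C: π_K = (292 - 0.5Q)q_K - 13q_K.
∂π_K/∂q_K = 279 - (1/2)q_C - q_K = 0 gives the reaction function q_K = (279 - (1/2)q_C).
Corvus substitutes q_K(q_C) into its own profit: π_C = q_C(292 - (1/2)q_C - (279 - (1/2)q_C)/2) - 13q_C = (305/2 - (1/4)q_C)q_C - 13q_C.
Leader FOC: 279/2 - (1/2)q_C = 0, so q_C = 279.
Then q_K = (279 - (1/2)·279) = 279/2.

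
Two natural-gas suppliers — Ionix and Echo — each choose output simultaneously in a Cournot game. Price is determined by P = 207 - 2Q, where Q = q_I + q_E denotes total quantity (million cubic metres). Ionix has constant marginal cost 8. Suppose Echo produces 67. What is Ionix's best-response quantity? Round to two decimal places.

16.25

With the rival's output fixed at 67, Ionix's profit is π_I = (207 - 2·67 - 2q_I)q_I - (8q_I) = (73 - 2q_I)q_I - (8q_I).
∂π_I/∂q_I = 65 - 4q_I = 0, so q_I = 65/4.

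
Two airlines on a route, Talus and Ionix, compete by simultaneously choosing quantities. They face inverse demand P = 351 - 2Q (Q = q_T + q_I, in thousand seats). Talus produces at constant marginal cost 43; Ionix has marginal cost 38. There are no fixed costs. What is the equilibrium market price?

144

Talus's profit: π_T = (351 - 2Q)q_T - (43q_T). Setting ∂π_T/∂q_T = 0: 308 - 4q_T - 2(q_I) = 0.
Ionix's first-order condition: 313 - 4q_I - 2(q_T) = 0.
Best responses: q_T = (308 - 2q_I)/4, q_I = (313 - 2q_T)/4.
Solving the pair: q_T = 101/2, q_I = 53.
Total output Q = 207/2, so price P = 351 - 2·(207/2) = 144.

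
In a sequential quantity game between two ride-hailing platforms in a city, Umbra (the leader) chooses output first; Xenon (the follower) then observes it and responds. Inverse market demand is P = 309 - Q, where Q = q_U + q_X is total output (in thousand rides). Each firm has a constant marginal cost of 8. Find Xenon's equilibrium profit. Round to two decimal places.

5662.56

Solve by backward induction. Given q_U, the follower Xenon maximises π_X = (309 - q_U - q_X)q_X - 8q_X.
∂π_X/∂q_X = 301 - q_U - 2q_X = 0 gives the reaction function q_X = (301 - q_U)/2.
The leader anticipates this reaction. Substituting into P = 309 - Q gives P = 317/2 - (1/2)q_U, so π_U = (317/2 - (1/2)q_U)q_U - 8q_U.
Maximising: ∂π_U/∂q_U = 301/2 - q_U = 0, giving q_U = 301/2.
Then q_X = (301 - 301/2)/2 = 301/4.
Price P = 309 - 903/4 = 333/4.
Xenon's profit: (333/4 - 8)·(301/4) = 5662.5625.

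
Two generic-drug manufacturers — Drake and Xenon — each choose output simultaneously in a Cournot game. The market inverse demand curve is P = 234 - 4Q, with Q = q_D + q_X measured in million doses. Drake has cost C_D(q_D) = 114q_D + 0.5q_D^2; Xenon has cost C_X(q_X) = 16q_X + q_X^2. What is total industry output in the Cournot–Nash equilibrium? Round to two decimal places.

Drake's profit: π_D = (234 - 4Q)q_D - (114q_D + (1/2)q_D²). Setting ∂π_D/∂q_D = 0: 120 - 9q_D - 4(q_X) = 0.
Xenon's profit: π_X = (234 - 4Q)q_X - (16q_X + q_X²). Setting ∂π_X/∂q_X = 0: 218 - 10q_X - 4(q_D) = 0.
Rearranging gives the reaction functions q_D = (120 - 4q_X)/9 and q_X = (218 - 4q_D)/10.
Solving the pair: q_D = 164/37, q_X = 741/37.
Total output Q = 164/37 + 741/37 = 905/37.

24.46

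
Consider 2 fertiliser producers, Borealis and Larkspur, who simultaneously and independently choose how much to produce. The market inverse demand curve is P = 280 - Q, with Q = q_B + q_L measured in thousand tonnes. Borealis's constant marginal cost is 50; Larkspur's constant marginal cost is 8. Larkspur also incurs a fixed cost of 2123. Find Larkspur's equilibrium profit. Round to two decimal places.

Borealis's profit: π_B = (280 - Q)q_B - (50q_B). Setting ∂π_B/∂q_B = 0: 230 - 2q_B - (q_L) = 0.
Larkspur's profit: π_L = (280 - Q)q_L - (8q_L). Setting ∂π_L/∂q_L = 0: 272 - 2q_L - (q_B) = 0.
Best responses: q_B = (230 - q_L)/2, q_L = (272 - q_B)/2.
Substituting one into the other gives q_B = 188/3 and q_L = 314/3.
Price P = 280 - 502/3 = 338/3.
Larkspur's profit: (338/3 - 8)·(314/3) - 2123 = 8832.1111.

8832.11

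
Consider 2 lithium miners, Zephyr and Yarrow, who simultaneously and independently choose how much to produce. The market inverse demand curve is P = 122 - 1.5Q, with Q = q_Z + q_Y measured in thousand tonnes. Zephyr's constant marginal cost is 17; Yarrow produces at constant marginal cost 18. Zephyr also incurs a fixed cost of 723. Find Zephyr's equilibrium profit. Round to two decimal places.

Zephyr's profit: π_Z = (122 - 1.5Q)q_Z - (17q_Z). Setting ∂π_Z/∂q_Z = 0: 105 - 3q_Z - (3/2)(q_Y) = 0.
Yarrow's first-order condition: 104 - 3q_Y - (3/2)(q_Z) = 0.
Rearranging gives the reaction functions q_Z = (105 - (3/2)q_Y)/3 and q_Y = (104 - (3/2)q_Z)/3.
Solving the pair: q_Z = 212/9, q_Y = 206/9.
Price P = 122 - (3/2)·(418/9) = 157/3.
Zephyr's profit: (157/3 - 17)·(212/9) - 723 = 109.2963.

109.30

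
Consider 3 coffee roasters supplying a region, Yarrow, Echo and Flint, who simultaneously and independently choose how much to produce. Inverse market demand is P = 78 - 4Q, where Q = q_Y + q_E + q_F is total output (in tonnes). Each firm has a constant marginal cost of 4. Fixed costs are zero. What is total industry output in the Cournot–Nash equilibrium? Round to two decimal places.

13.88

Each firm earns π_i = (78 - 4Q)q_i - 4q_i.
First-order condition (treating rivals' output as given): 74 - 8q_i - 4·Σ_{j≠i} q_j = 0.
With identical firms every q_j equals q_i, so Σ_{j≠i} q_j = 2q_i and 74 = 16q_i, giving q_i = 37/8.
Total output Q = 37/8 + 37/8 + 37/8 = 111/8.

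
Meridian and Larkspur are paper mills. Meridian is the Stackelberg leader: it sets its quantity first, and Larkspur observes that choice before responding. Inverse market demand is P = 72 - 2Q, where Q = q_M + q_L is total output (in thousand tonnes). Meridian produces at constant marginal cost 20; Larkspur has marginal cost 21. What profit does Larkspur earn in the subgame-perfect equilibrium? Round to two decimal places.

75.03

Solve by backward induction. Given q_M, the follower Larkspur maximises π_L = (72 - 2q_M - 2q_L)q_L - 21q_L.
∂π_L/∂q_L = 51 - 2q_M - 4q_L = 0 gives the reaction function q_L = (51 - 2q_M)/4.
The leader anticipates this reaction. Substituting into P = 72 - 2Q gives P = 93/2 - q_M, so π_M = (93/2 - q_M)q_M - 20q_M.
The leader's first-order condition 53/2 - 2q_M = 0 yields q_M = 53/4.
Then q_L = (51 - 2·(53/4))/4 = 49/8.
Price P = 72 - 2·(155/8) = 133/4.
Larkspur's profit: (133/4 - 21)·(49/8) = 75.0313.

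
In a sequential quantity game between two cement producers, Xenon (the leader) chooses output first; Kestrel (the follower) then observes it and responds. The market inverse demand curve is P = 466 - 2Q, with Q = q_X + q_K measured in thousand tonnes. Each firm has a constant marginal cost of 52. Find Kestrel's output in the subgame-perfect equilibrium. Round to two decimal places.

51.75

The follower Kestrel best-responds to any q_X: π_K = (466 - 2Q)q_K - 52q_K.
Follower FOC: 414 - 2q_X - 4q_K = 0, so q_K(q_X) = (414 - 2q_X)/4.
Xenon substitutes q_K(q_X) into its own profit: π_X = q_X(466 - 2q_X - (414 - 2q_X)/2) - 52q_X = (259 - q_X)q_X - 52q_X.
Maximising: ∂π_X/∂q_X = 207 - 2q_X = 0, giving q_X = 207/2.
Then q_K = (414 - 2·(207/2))/4 = 207/4.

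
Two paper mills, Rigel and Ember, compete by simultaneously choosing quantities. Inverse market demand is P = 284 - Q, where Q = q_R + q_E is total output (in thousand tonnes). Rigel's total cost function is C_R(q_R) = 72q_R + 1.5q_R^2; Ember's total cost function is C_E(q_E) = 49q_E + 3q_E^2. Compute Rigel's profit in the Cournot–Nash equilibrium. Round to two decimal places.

Rigel's profit: π_R = (284 - Q)q_R - (72q_R + (3/2)q_R²). Setting ∂π_R/∂q_R = 0: 212 - 5q_R - (q_E) = 0.
Ember's profit: π_E = (284 - Q)q_E - (49q_E + 3q_E²). Setting ∂π_E/∂q_E = 0: 235 - 8q_E - (q_R) = 0.
Best responses: q_R = (212 - q_E)/5, q_E = (235 - q_R)/8.
Solving the pair: q_R = 487/13, q_E = 321/13.
Price P = 284 - 808/13 = 221.8462.
Rigel's profit: 221.8462·(487/13) - 72·(487/13) - (3/2)(487/13)² = 3508.4172.

3508.42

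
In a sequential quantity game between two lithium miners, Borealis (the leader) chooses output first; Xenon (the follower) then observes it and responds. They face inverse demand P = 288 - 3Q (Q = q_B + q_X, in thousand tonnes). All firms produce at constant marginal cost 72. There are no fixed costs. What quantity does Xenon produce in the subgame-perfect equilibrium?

The follower Xenon best-responds to any q_B: π_X = (288 - 3Q)q_X - 72q_X.
Follower FOC: 216 - 3q_B - 6q_X = 0, so q_X(q_B) = (216 - 3q_B)/6.
The leader anticipates this reaction. Substituting into P = 288 - 3Q gives P = 180 - (3/2)q_B, so π_B = (180 - (3/2)q_B)q_B - 72q_B.
Maximising: ∂π_B/∂q_B = 108 - 3q_B = 0, giving q_B = 36.
Then q_X = (216 - 3·36)/6 = 18.

18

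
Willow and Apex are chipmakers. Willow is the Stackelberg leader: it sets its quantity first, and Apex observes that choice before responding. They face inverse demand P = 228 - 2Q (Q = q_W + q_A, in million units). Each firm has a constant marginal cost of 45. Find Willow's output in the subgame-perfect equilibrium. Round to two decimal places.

Solve by backward induction. Given q_W, the follower Apex maximises π_A = (228 - 2q_W - 2q_A)q_A - 45q_A.
Setting the follower's marginal profit to zero, 183 - 2q_W - 4q_A = 0, i.e. q_A = (183 - 2q_W)/4.
Willow substitutes q_A(q_W) into its own profit: π_W = q_W(228 - 2q_W - (183 - 2q_W)/2) - 45q_W = (273/2 - q_W)q_W - 45q_W.
Maximising: ∂π_W/∂q_W = 183/2 - 2q_W = 0, giving q_W = 183/4.
Then q_A = (183 - 2·(183/4))/4 = 183/8.

45.75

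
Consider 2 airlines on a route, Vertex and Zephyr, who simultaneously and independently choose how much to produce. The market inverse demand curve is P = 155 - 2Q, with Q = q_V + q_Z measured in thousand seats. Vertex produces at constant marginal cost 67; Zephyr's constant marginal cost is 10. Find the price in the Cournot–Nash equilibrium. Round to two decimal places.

77.33

Vertex's profit: π_V = (155 - 2Q)q_V - (67q_V). Setting ∂π_V/∂q_V = 0: 88 - 4q_V - 2(q_Z) = 0.
Zephyr's first-order condition: 145 - 4q_Z - 2(q_V) = 0.
Best responses: q_V = (88 - 2q_Z)/4, q_Z = (145 - 2q_V)/4.
Solving the pair: q_V = 31/6, q_Z = 101/3.
Total output Q = 233/6, so price P = 155 - 2·(233/6) = 232/3.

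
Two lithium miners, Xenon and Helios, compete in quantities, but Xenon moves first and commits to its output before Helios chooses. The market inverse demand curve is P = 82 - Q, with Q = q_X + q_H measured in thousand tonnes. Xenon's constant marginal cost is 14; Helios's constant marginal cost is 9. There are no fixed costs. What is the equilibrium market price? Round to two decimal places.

29.75

The follower Helios best-responds to any q_X: π_H = (82 - Q)q_H - 9q_H.
∂π_H/∂q_H = 73 - q_X - 2q_H = 0 gives the reaction function q_H = (73 - q_X)/2.
The leader anticipates this reaction. Substituting into P = 82 - Q gives P = 91/2 - (1/2)q_X, so π_X = (91/2 - (1/2)q_X)q_X - 14q_X.
The leader's first-order condition 63/2 - q_X = 0 yields q_X = 63/2.
Then q_H = (73 - 63/2)/2 = 83/4.
Total output Q = 209/4, so price P = 82 - 209/4 = 119/4.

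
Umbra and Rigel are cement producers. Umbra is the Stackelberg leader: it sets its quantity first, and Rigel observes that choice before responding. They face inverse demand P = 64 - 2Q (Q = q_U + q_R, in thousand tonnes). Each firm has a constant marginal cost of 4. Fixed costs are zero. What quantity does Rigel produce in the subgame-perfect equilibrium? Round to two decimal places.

Solve by backward induction. Given q_U, the follower Rigel maximises π_R = (64 - 2q_U - 2q_R)q_R - 4q_R.
Setting the follower's marginal profit to zero, 60 - 2q_U - 4q_R = 0, i.e. q_R = (60 - 2q_U)/4.
The leader anticipates this reaction. Substituting into P = 64 - 2Q gives P = 34 - q_U, so π_U = (34 - q_U)q_U - 4q_U.
The leader's first-order condition 30 - 2q_U = 0 yields q_U = 15.
Then q_R = (60 - 2·15)/4 = 15/2.

7.50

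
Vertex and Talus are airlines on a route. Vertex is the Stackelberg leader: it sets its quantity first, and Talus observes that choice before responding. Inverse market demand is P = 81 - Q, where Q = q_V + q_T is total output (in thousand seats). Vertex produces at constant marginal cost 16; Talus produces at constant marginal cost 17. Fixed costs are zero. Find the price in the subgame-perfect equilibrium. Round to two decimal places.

32.50

The follower Talus best-responds to any q_V: π_T = (81 - Q)q_T - 17q_T.
Setting the follower's marginal profit to zero, 64 - q_V - 2q_T = 0, i.e. q_T = (64 - q_V)/2.
The leader anticipates this reaction. Substituting into P = 81 - Q gives P = 49 - (1/2)q_V, so π_V = (49 - (1/2)q_V)q_V - 16q_V.
Maximising: ∂π_V/∂q_V = 33 - q_V = 0, giving q_V = 33.
Then q_T = (64 - 33)/2 = 31/2.
Total output Q = 97/2, so price P = 81 - 97/2 = 65/2.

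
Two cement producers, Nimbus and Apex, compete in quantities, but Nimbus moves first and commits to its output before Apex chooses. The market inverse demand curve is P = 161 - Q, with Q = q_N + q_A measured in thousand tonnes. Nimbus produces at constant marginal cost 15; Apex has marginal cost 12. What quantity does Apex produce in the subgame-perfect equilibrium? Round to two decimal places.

The follower Apex best-responds to any q_N: π_A = (161 - Q)q_A - 12q_A.
Setting the follower's marginal profit to zero, 149 - q_N - 2q_A = 0, i.e. q_A = (149 - q_N)/2.
The leader anticipates this reaction. Substituting into P = 161 - Q gives P = 173/2 - (1/2)q_N, so π_N = (173/2 - (1/2)q_N)q_N - 15q_N.
Leader FOC: 143/2 - q_N = 0, so q_N = 143/2.
Then q_A = (149 - 143/2)/2 = 155/4.

38.75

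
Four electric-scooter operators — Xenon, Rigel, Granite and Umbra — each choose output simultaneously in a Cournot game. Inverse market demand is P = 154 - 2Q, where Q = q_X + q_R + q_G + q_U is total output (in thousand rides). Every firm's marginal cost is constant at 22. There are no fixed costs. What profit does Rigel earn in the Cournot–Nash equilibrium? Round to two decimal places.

A representative firm's profit is π_i = q_i(154 - 2Q) - 22q_i.
First-order condition (treating rivals' output as given): 132 - 4q_i - 2·Σ_{j≠i} q_j = 0.
By symmetry each firm produces the same amount; substituting Σ_{j≠i} q_j = 3q_i yields q_i = 132/10 = 66/5.
Price P = 154 - 2·(264/5) = 242/5.
Rigel's profit: (242/5 - 22)·(66/5) = 348.4800.

348.48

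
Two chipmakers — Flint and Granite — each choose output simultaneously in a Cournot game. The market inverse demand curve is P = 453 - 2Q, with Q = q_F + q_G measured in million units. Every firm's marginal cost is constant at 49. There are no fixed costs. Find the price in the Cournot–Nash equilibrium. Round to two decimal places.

183.67

A representative firm's profit is π_i = q_i(453 - 2Q) - 49q_i.
First-order condition (treating rivals' output as given): 404 - 4q_i - 2q_j = 0.
By symmetry each firm produces the same amount; substituting q_j = q_i yields q_i = 404/6 = 202/3.
Total output Q = 404/3, so price P = 453 - 2·(404/3) = 551/3.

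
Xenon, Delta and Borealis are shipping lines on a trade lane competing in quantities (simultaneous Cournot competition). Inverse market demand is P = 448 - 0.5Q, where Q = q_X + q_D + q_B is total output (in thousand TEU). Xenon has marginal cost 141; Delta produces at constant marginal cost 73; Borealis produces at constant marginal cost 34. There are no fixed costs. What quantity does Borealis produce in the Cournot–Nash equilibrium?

Xenon's profit: π_X = (448 - 0.5Q)q_X - (141q_X). Setting ∂π_X/∂q_X = 0: 307 - q_X - (1/2)(q_D + q_B) = 0.
Delta's profit: π_D = (448 - 0.5Q)q_D - (73q_D). Setting ∂π_D/∂q_D = 0: 375 - q_D - (1/2)(q_X + q_B) = 0.
Borealis's first-order condition: 414 - q_B - (1/2)(q_X + q_D) = 0.
Adding the 3 conditions: 1096 − Q − Q = 0, i.e. Q = 548.
Back-substituting: q_X = (307 − 274)/(1/2) = 66, q_D = (375 − 274)/(1/2) = 202, q_B = (414 − 274)/(1/2) = 280.

280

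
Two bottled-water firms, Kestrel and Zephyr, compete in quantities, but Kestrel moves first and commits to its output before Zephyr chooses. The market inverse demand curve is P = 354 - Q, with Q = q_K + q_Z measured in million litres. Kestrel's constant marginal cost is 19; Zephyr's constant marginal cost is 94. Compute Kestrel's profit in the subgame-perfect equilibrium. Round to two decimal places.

The follower Zephyr best-responds to any q_K: π_Z = (354 - Q)q_Z - 94q_Z.
Follower FOC: 260 - q_K - 2q_Z = 0, so q_Z(q_K) = (260 - q_K)/2.
Kestrel substitutes q_Z(q_K) into its own profit: π_K = q_K(354 - q_K - (260 - q_K)/2) - 19q_K = (224 - (1/2)q_K)q_K - 19q_K.
Maximising: ∂π_K/∂q_K = 205 - q_K = 0, giving q_K = 205.
Then q_Z = (260 - 205)/2 = 55/2.
Price P = 354 - 465/2 = 243/2.
Kestrel's profit: (243/2 - 19)·205 = 21012.5000.

21012.50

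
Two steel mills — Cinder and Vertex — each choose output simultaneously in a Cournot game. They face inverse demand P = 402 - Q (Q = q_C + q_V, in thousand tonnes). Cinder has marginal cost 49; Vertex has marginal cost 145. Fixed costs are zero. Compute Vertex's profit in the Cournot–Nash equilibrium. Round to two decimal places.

2880.11

Cinder's profit: π_C = (402 - Q)q_C - (49q_C). Setting ∂π_C/∂q_C = 0: 353 - 2q_C - (q_V) = 0.
Vertex's profit: π_V = (402 - Q)q_V - (145q_V). Setting ∂π_V/∂q_V = 0: 257 - 2q_V - (q_C) = 0.
Best responses: q_C = (353 - q_V)/2, q_V = (257 - q_C)/2.
Solving the pair: q_C = 449/3, q_V = 161/3.
Price P = 402 - 610/3 = 596/3.
Vertex's profit: (596/3 - 145)·(161/3) = 2880.1111.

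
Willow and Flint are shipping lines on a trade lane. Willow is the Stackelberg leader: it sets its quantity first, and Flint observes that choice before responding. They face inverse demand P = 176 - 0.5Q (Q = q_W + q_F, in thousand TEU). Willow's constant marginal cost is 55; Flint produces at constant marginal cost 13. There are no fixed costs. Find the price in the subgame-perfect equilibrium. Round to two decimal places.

74.75

Solve by backward induction. Given q_W, the follower Flint maximises π_F = (176 - (1/2)q_W - (1/2)q_F)q_F - 13q_F.
∂π_F/∂q_F = 163 - (1/2)q_W - q_F = 0 gives the reaction function q_F = (163 - (1/2)q_W).
The leader anticipates this reaction. Substituting into P = 176 - 0.5Q gives P = 189/2 - (1/4)q_W, so π_W = (189/2 - (1/4)q_W)q_W - 55q_W.
The leader's first-order condition 79/2 - (1/2)q_W = 0 yields q_W = 79.
Then q_F = (163 - (1/2)·79) = 247/2.
Total output Q = 405/2, so price P = 176 - (1/2)·(405/2) = 299/4.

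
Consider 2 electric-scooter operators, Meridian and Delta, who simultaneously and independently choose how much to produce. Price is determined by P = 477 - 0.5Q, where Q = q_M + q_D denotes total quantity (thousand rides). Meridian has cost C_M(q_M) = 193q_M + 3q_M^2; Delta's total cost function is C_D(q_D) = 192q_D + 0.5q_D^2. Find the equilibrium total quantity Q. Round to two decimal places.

Meridian's profit: π_M = (477 - 0.5Q)q_M - (193q_M + 3q_M²). Setting ∂π_M/∂q_M = 0: 284 - 7q_M - (1/2)(q_D) = 0.
Delta's profit: π_D = (477 - 0.5Q)q_D - (192q_D + (1/2)q_D²). Setting ∂π_D/∂q_D = 0: 285 - 2q_D - (1/2)(q_M) = 0.
Rearranging gives the reaction functions q_M = (284 - (1/2)q_D)/7 and q_D = (285 - (1/2)q_M)/2.
Solving the pair: q_M = 1702/55, q_D = 134.7636.
Total output Q = 1702/55 + 134.7636 = 165.7091.

165.71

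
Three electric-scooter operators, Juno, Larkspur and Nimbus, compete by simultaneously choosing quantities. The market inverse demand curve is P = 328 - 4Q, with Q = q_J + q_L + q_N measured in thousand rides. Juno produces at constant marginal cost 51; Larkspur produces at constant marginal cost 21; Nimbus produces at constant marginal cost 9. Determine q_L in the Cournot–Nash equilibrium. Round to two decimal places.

Juno's profit: π_J = (328 - 4Q)q_J - (51q_J). Setting ∂π_J/∂q_J = 0: 277 - 8q_J - 4(q_L + q_N) = 0.
Larkspur's first-order condition: 307 - 8q_L - 4(q_J + q_N) = 0.
Nimbus's first-order condition: 319 - 8q_N - 4(q_J + q_L) = 0.
Adding the 3 first-order conditions: 903 − 16Q = 0, so Q = 903/16.
Back-substituting: q_J = (277 − 903/4)/4 = 205/16, q_L = (307 − 903/4)/4 = 325/16, q_N = (319 − 903/4)/4 = 373/16.

20.31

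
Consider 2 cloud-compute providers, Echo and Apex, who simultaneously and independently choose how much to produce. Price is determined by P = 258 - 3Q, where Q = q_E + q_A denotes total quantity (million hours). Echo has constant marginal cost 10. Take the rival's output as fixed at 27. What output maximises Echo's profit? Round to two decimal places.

With the rival's output fixed at 27, Echo's profit is π_E = (258 - 3·27 - 3q_E)q_E - (10q_E) = (177 - 3q_E)q_E - (10q_E).
∂π_E/∂q_E = 167 - 6q_E = 0, so q_E = 167/6.

27.83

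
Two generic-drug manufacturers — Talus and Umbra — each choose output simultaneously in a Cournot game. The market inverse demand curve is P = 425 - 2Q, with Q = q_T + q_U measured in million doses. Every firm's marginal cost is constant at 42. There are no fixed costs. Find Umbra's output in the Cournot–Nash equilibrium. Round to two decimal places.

Each firm earns π_i = (425 - 2Q)q_i - 42q_i.
Setting ∂π_i/∂q_i = 0 with rivals' quantities fixed: 383 - 4q_i - 2q_j = 0.
By symmetry each firm produces the same amount; substituting q_j = q_i yields q_i = 383/6.

63.83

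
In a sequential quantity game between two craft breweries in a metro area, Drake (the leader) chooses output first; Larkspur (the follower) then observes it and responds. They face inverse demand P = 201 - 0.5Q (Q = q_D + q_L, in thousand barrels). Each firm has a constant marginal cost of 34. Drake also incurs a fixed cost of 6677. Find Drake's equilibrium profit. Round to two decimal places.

295.25

Solve by backward induction. Given q_D, the follower Larkspur maximises π_L = (201 - (1/2)q_D - (1/2)q_L)q_L - 34q_L.
∂π_L/∂q_L = 167 - (1/2)q_D - q_L = 0 gives the reaction function q_L = (167 - (1/2)q_D).
Drake substitutes q_L(q_D) into its own profit: π_D = q_D(201 - (1/2)q_D - (167 - (1/2)q_D)/2) - 34q_D = (235/2 - (1/4)q_D)q_D - 34q_D.
Maximising: ∂π_D/∂q_D = 167/2 - (1/2)q_D = 0, giving q_D = 167.
Then q_L = (167 - (1/2)·167) = 167/2.
Price P = 201 - (1/2)·(501/2) = 303/4.
Drake's profit: (303/4 - 34)·167 - 6677 = 1181/4.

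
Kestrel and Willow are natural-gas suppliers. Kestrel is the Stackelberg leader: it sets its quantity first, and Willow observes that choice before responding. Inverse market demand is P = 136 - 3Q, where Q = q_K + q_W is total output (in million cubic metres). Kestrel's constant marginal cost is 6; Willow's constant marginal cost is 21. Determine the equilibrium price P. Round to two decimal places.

42.25

The follower Willow best-responds to any q_K: π_W = (136 - 3Q)q_W - 21q_W.
Setting the follower's marginal profit to zero, 115 - 3q_K - 6q_W = 0, i.e. q_W = (115 - 3q_K)/6.
The leader anticipates this reaction. Substituting into P = 136 - 3Q gives P = 157/2 - (3/2)q_K, so π_K = (157/2 - (3/2)q_K)q_K - 6q_K.
Maximising: ∂π_K/∂q_K = 145/2 - 3q_K = 0, giving q_K = 145/6.
Then q_W = (115 - 3·(145/6))/6 = 85/12.
Total output Q = 125/4, so price P = 136 - 3·(125/4) = 169/4.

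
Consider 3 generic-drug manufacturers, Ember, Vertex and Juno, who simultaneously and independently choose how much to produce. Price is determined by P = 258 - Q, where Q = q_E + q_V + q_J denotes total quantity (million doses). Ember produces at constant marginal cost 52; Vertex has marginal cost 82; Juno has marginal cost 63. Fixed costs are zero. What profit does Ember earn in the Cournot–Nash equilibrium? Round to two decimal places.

Ember's profit: π_E = (258 - Q)q_E - (52q_E). Setting ∂π_E/∂q_E = 0: 206 - 2q_E - (q_V + q_J) = 0.
Vertex's profit: π_V = (258 - Q)q_V - (82q_V). Setting ∂π_V/∂q_V = 0: 176 - 2q_V - (q_E + q_J) = 0.
Juno's first-order condition: 195 - 2q_J - (q_E + q_V) = 0.
Adding the 3 conditions: 577 − 2Q − 2Q = 0, i.e. Q = 577/4.
Back-substituting: q_E = (206 − 577/4) = 247/4, q_V = (176 − 577/4) = 127/4, q_J = (195 − 577/4) = 203/4.
Price P = 258 - 577/4 = 455/4.
Ember's profit: (455/4 - 52)·(247/4) = 3813.0625.

3813.06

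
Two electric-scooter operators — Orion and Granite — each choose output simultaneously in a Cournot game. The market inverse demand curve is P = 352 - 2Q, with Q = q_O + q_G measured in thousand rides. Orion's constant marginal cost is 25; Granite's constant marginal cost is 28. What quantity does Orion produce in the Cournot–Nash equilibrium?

Orion's profit: π_O = (352 - 2Q)q_O - (25q_O). Setting ∂π_O/∂q_O = 0: 327 - 4q_O - 2(q_G) = 0.
Granite's first-order condition: 324 - 4q_G - 2(q_O) = 0.
Rearranging gives the reaction functions q_O = (327 - 2q_G)/4 and q_G = (324 - 2q_O)/4.
Solving the pair: q_O = 55, q_G = 107/2.

55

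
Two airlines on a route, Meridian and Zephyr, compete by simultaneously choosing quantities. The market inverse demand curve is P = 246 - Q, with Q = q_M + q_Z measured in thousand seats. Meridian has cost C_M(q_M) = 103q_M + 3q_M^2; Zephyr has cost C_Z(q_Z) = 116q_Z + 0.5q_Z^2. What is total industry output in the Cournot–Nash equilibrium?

52

Meridian's profit: π_M = (246 - Q)q_M - (103q_M + 3q_M²). Setting ∂π_M/∂q_M = 0: 143 - 8q_M - (q_Z) = 0.
Zephyr's profit: π_Z = (246 - Q)q_Z - (116q_Z + (1/2)q_Z²). Setting ∂π_Z/∂q_Z = 0: 130 - 3q_Z - (q_M) = 0.
Rearranging gives the reaction functions q_M = (143 - q_Z)/8 and q_Z = (130 - q_M)/3.
Solving the pair: q_M = 13, q_Z = 39.
Total output Q = 13 + 39 = 52.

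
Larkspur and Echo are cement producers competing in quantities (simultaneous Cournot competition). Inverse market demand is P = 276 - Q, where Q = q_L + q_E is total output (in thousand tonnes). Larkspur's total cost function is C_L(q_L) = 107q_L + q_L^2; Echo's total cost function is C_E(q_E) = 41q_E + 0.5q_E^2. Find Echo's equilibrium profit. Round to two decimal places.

7369.10

Larkspur's profit: π_L = (276 - Q)q_L - (107q_L + q_L²). Setting ∂π_L/∂q_L = 0: 169 - 4q_L - (q_E) = 0.
Echo's profit: π_E = (276 - Q)q_E - (41q_E + (1/2)q_E²). Setting ∂π_E/∂q_E = 0: 235 - 3q_E - (q_L) = 0.
Rearranging gives the reaction functions q_L = (169 - q_E)/4 and q_E = (235 - q_L)/3.
Substituting one into the other gives q_L = 272/11 and q_E = 771/11.
Price P = 276 - 1043/11 = 1993/11.
Echo's profit: (1993/11)·(771/11) - 41·(771/11) - (1/2)(771/11)² = 7369.1033.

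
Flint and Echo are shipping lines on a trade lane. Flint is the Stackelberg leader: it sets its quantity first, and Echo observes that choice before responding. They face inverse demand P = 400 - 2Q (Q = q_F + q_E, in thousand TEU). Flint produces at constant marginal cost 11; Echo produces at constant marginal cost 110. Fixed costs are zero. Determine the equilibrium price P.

133

Solve by backward induction. Given q_F, the follower Echo maximises π_E = (400 - 2q_F - 2q_E)q_E - 110q_E.
Follower FOC: 290 - 2q_F - 4q_E = 0, so q_E(q_F) = (290 - 2q_F)/4.
The leader anticipates this reaction. Substituting into P = 400 - 2Q gives P = 255 - q_F, so π_F = (255 - q_F)q_F - 11q_F.
Leader FOC: 244 - 2q_F = 0, so q_F = 122.
Then q_E = (290 - 2·122)/4 = 23/2.
Total output Q = 267/2, so price P = 400 - 2·(267/2) = 133.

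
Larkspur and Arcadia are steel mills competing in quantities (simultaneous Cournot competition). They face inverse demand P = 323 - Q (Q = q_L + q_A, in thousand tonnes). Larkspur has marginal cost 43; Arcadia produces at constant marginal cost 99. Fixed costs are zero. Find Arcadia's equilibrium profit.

3136

Larkspur's profit: π_L = (323 - Q)q_L - (43q_L). Setting ∂π_L/∂q_L = 0: 280 - 2q_L - (q_A) = 0.
Arcadia's profit: π_A = (323 - Q)q_A - (99q_A). Setting ∂π_A/∂q_A = 0: 224 - 2q_A - (q_L) = 0.
Best responses: q_L = (280 - q_A)/2, q_A = (224 - q_L)/2.
Solving the pair: q_L = 112, q_A = 56.
Price P = 323 - 168 = 155.
Arcadia's profit: (155 - 99)·56 = 3136.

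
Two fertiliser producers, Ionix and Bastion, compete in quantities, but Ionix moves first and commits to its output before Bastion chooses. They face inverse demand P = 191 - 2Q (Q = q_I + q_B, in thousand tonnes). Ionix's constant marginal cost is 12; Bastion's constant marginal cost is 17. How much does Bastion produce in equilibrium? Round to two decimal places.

The follower Bastion best-responds to any q_I: π_B = (191 - 2Q)q_B - 17q_B.
∂π_B/∂q_B = 174 - 2q_I - 4q_B = 0 gives the reaction function q_B = (174 - 2q_I)/4.
The leader anticipates this reaction. Substituting into P = 191 - 2Q gives P = 104 - q_I, so π_I = (104 - q_I)q_I - 12q_I.
Maximising: ∂π_I/∂q_I = 92 - 2q_I = 0, giving q_I = 46.
Then q_B = (174 - 2·46)/4 = 41/2.

20.50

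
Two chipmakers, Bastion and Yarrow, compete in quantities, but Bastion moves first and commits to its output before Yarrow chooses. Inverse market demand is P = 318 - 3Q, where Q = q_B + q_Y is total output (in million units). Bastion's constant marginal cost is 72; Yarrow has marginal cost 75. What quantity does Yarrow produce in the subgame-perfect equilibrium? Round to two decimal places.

The follower Yarrow best-responds to any q_B: π_Y = (318 - 3Q)q_Y - 75q_Y.
Follower FOC: 243 - 3q_B - 6q_Y = 0, so q_Y(q_B) = (243 - 3q_B)/6.
The leader anticipates this reaction. Substituting into P = 318 - 3Q gives P = 393/2 - (3/2)q_B, so π_B = (393/2 - (3/2)q_B)q_B - 72q_B.
Maximising: ∂π_B/∂q_B = 249/2 - 3q_B = 0, giving q_B = 83/2.
Then q_Y = (243 - 3·(83/2))/6 = 79/4.

19.75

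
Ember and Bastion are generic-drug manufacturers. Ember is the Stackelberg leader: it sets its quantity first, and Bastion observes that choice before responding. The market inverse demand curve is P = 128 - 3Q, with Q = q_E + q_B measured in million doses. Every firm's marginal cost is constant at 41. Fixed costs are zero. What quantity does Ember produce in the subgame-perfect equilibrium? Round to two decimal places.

Solve by backward induction. Given q_E, the follower Bastion maximises π_B = (128 - 3q_E - 3q_B)q_B - 41q_B.
Setting the follower's marginal profit to zero, 87 - 3q_E - 6q_B = 0, i.e. q_B = (87 - 3q_E)/6.
The leader anticipates this reaction. Substituting into P = 128 - 3Q gives P = 169/2 - (3/2)q_E, so π_E = (169/2 - (3/2)q_E)q_E - 41q_E.
The leader's first-order condition 87/2 - 3q_E = 0 yields q_E = 29/2.
Then q_B = (87 - 3·(29/2))/6 = 29/4.

14.50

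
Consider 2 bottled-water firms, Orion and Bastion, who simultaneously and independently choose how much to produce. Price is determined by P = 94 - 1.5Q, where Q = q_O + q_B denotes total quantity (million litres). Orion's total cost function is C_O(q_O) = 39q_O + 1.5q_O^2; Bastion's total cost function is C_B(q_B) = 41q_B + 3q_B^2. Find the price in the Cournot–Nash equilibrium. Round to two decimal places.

Orion's profit: π_O = (94 - 1.5Q)q_O - (39q_O + (3/2)q_O²). Setting ∂π_O/∂q_O = 0: 55 - 6q_O - (3/2)(q_B) = 0.
Bastion's profit: π_B = (94 - 1.5Q)q_B - (41q_B + 3q_B²). Setting ∂π_B/∂q_B = 0: 53 - 9q_B - (3/2)(q_O) = 0.
Best responses: q_O = (55 - (3/2)q_B)/6, q_B = (53 - (3/2)q_O)/9.
Substituting one into the other gives q_O = 554/69 and q_B = 314/69.
Total output Q = 868/69, so price P = 94 - (3/2)·(868/69) = 1728/23.

75.13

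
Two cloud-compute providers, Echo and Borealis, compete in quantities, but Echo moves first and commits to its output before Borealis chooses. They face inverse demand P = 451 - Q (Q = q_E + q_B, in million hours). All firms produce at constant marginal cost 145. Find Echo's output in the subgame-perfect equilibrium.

The follower Borealis best-responds to any q_E: π_B = (451 - Q)q_B - 145q_B.
∂π_B/∂q_B = 306 - q_E - 2q_B = 0 gives the reaction function q_B = (306 - q_E)/2.
The leader anticipates this reaction. Substituting into P = 451 - Q gives P = 298 - (1/2)q_E, so π_E = (298 - (1/2)q_E)q_E - 145q_E.
The leader's first-order condition 153 - q_E = 0 yields q_E = 153.
Then q_B = (306 - 153)/2 = 153/2.

153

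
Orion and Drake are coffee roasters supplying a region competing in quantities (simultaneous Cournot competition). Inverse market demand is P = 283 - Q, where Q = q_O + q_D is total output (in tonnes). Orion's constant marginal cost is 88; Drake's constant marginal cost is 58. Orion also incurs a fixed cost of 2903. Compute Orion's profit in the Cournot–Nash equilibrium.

122

Orion's profit: π_O = (283 - Q)q_O - (88q_O). Setting ∂π_O/∂q_O = 0: 195 - 2q_O - (q_D) = 0.
Drake's profit: π_D = (283 - Q)q_D - (58q_D). Setting ∂π_D/∂q_D = 0: 225 - 2q_D - (q_O) = 0.
Best responses: q_O = (195 - q_D)/2, q_D = (225 - q_O)/2.
Solving the pair: q_O = 55, q_D = 85.
Price P = 283 - 140 = 143.
Orion's profit: (143 - 88)·55 - 2903 = 122.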